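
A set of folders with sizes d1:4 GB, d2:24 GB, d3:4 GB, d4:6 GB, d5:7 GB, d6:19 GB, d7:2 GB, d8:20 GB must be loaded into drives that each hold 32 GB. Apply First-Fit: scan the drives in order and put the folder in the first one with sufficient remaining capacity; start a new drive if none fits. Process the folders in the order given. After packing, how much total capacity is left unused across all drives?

d1 (4 GB) → drive 1 (remaining 28 GB)
d2 (24 GB) → drive 1 (remaining 4 GB)
d3 (4 GB) → drive 1 (remaining 0 GB)
d4 (6 GB) → drive 2 (remaining 26 GB)
d5 (7 GB) → drive 2 (remaining 19 GB)
d6 (19 GB) → drive 2 (remaining 0 GB)
d7 (2 GB) → drive 3 (remaining 30 GB)
d8 (20 GB) → drive 3 (remaining 10 GB)
3 drives × 32 GB = 96 GB; used 86 GB; unused 10 GB.

10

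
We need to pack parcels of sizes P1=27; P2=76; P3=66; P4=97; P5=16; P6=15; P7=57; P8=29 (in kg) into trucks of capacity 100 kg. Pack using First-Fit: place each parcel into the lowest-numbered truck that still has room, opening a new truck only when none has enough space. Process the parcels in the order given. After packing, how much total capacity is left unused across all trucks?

Put P1 (27 kg) in truck 1; 73 kg remain.
Put P2 (76 kg) in truck 2; 24 kg remain.
Put P3 (66 kg) in truck 1; 7 kg remain.
Put P4 (97 kg) in truck 3; 3 kg remain.
Put P5 (16 kg) in truck 2; 8 kg remain.
Put P6 (15 kg) in truck 4; 85 kg remain.
Put P7 (57 kg) in truck 4; 28 kg remain.
Put P8 (29 kg) in truck 5; 71 kg remain.
5 trucks × 100 kg = 500 kg; used 383 kg; unused 117 kg.

117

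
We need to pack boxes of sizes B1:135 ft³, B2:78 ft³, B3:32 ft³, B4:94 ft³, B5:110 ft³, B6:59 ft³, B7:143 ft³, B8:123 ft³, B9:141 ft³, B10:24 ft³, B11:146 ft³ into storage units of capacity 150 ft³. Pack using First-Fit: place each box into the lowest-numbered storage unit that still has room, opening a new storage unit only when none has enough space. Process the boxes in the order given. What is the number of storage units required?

B1 (135 ft³) → storage unit 1 (remaining 15 ft³)
B2 (78 ft³) → storage unit 2 (remaining 72 ft³)
B3 (32 ft³) → storage unit 2 (remaining 40 ft³)
B4 (94 ft³) → storage unit 3 (remaining 56 ft³)
B5 (110 ft³) → storage unit 4 (remaining 40 ft³)
B6 (59 ft³) → storage unit 5 (remaining 91 ft³)
B7 (143 ft³) → storage unit 6 (remaining 7 ft³)
B8 (123 ft³) → storage unit 7 (remaining 27 ft³)
B9 (141 ft³) → storage unit 8 (remaining 9 ft³)
B10 (24 ft³) → storage unit 2 (remaining 16 ft³)
B11 (146 ft³) → storage unit 9 (remaining 4 ft³)
Final storage units: [135] [78,32,24] [94] [110] [59] [143] [123] [141] [146].

9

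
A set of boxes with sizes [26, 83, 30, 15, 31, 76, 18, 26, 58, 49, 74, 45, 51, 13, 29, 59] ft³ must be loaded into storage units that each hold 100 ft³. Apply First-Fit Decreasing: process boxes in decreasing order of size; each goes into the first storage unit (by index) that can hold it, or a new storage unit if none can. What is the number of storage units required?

Sorted descending: 83, 76, 74, 59, 58, 51, 49, 45, 31, 30, 29, 26, 26, 18, 15, 13.
storage unit 1: place 83 ft³, 17 ft³ left
storage unit 2: place 76 ft³, 24 ft³ left
storage unit 3: place 74 ft³, 26 ft³ left
storage unit 4: place 59 ft³, 41 ft³ left
storage unit 5: place 58 ft³, 42 ft³ left
storage unit 6: place 51 ft³, 49 ft³ left
storage unit 6: place 49 ft³, 0 ft³ left
storage unit 7: place 45 ft³, 55 ft³ left
storage unit 4: place 31 ft³, 10 ft³ left
storage unit 5: place 30 ft³, 12 ft³ left
storage unit 7: place 29 ft³, 26 ft³ left
storage unit 3: place 26 ft³, 0 ft³ left
storage unit 7: place 26 ft³, 0 ft³ left
storage unit 2: place 18 ft³, 6 ft³ left
storage unit 1: place 15 ft³, 2 ft³ left
storage unit 8: place 13 ft³, 87 ft³ left
Final storage units: [83,15] [76,18] [74,26] [59,31] [58,30] [51,49] [45,29,26] [13].

8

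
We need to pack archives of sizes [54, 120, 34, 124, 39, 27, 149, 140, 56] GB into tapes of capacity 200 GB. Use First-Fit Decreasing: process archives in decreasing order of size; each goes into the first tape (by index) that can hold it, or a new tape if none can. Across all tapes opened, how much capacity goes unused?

Sorted descending: 149, 140, 124, 120, 56, 54, 39, 34, 27.
tape 1: place 149 GB, 51 GB left
tape 2: place 140 GB, 60 GB left
tape 3: place 124 GB, 76 GB left
tape 4: place 120 GB, 80 GB left
tape 2: place 56 GB, 4 GB left
tape 3: place 54 GB, 22 GB left
tape 1: place 39 GB, 12 GB left
tape 4: place 34 GB, 46 GB left
tape 4: place 27 GB, 19 GB left
4 tapes × 200 GB = 800 GB; used 743 GB; unused 57 GB.

57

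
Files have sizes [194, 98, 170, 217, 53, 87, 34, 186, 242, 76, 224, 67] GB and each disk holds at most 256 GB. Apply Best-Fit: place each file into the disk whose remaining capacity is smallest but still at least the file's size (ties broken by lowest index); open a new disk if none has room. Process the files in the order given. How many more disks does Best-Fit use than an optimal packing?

Best-Fit: [194,53] [98,87] [170,76] [217,34] [186,67] [242] [224] → 7 disks.
Total size 1648 GB; any packing needs at least ⌈1648/256⌉ = 7 disks.
So 7 is already optimal.

0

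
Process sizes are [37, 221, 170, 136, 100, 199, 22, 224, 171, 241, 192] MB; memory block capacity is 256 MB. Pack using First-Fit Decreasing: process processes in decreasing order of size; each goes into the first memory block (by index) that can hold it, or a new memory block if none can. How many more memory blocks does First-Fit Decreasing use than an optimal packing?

0

First-Fit Decreasing: [241] [224,22] [221] [199,37] [192] [171] [170] [136,100] → 8 memory blocks.
8 processes exceed 128 MB (half the capacity), and no two of those can share a memory block, so at least 8 memory blocks are needed.
So 8 is already optimal.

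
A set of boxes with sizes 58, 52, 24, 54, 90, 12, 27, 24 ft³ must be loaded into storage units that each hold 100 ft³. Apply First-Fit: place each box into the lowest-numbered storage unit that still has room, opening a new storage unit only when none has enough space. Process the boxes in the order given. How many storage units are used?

4

storage unit 1: place 58 ft³, 42 ft³ left
storage unit 2: place 52 ft³, 48 ft³ left
storage unit 1: place 24 ft³, 18 ft³ left
storage unit 3: place 54 ft³, 46 ft³ left
storage unit 4: place 90 ft³, 10 ft³ left
storage unit 1: place 12 ft³, 6 ft³ left
storage unit 2: place 27 ft³, 21 ft³ left
storage unit 3: place 24 ft³, 22 ft³ left
Final storage units: [58,24,12] [52,27] [54,24] [90].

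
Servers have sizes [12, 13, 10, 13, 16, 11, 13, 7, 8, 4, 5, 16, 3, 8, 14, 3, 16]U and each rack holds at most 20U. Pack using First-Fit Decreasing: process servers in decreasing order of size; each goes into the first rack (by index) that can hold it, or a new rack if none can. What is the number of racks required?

10

Sorted descending: 16, 16, 16, 14, 13, 13, 13, 12, 11, 10, 8, 8, 7, 5, 4, 3, 3.
Put 16U in rack 1; 4U remain.
Put 16U in rack 2; 4U remain.
Put 16U in rack 3; 4U remain.
Put 14U in rack 4; 6U remain.
Put 13U in rack 5; 7U remain.
Put 13U in rack 6; 7U remain.
Put 13U in rack 7; 7U remain.
Put 12U in rack 8; 8U remain.
Put 11U in rack 9; 9U remain.
Put 10U in rack 10; 10U remain.
Put 8U in rack 8; 0U remain.
Put 8U in rack 9; 1U remain.
Put 7U in rack 5; 0U remain.
Put 5U in rack 4; 1U remain.
Put 4U in rack 1; 0U remain.
Put 3U in rack 2; 1U remain.
Put 3U in rack 3; 1U remain.
Final racks: [16,4] [16,3] [16,3] [14,5] [13,7] [13] [13] [12,8] [11,8] [10].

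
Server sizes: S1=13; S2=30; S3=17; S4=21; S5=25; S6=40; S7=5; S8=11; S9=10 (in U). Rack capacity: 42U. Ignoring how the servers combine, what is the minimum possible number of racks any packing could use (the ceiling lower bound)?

Total size = 13 + 30 + 17 + 21 + 25 + 40 + 5 + 11 + 10 = 172U.
⌈172 / 42⌉ = 5.

5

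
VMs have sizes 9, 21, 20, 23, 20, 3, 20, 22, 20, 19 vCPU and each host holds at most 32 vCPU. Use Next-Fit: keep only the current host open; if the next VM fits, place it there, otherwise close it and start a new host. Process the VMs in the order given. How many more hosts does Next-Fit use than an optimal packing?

Next-Fit: [9,21] [20] [23] [20,3] [20] [22] [20] [19] → 8 hosts.
8 VMs exceed 16 vCPU (half the capacity), and no two of those can share a host, so at least 8 hosts are needed.
So 8 is already optimal.

0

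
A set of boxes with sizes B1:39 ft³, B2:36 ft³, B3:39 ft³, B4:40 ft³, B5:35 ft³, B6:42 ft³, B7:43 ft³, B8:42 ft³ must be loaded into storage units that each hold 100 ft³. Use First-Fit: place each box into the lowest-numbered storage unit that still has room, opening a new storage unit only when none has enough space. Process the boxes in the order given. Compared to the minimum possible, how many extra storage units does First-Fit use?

First-Fit: [39,36] [39,40] [35,42] [43,42] → 4 storage units.
Total size 316 ft³; any packing needs at least ⌈316/100⌉ = 4 storage units.
So 4 is already optimal.

0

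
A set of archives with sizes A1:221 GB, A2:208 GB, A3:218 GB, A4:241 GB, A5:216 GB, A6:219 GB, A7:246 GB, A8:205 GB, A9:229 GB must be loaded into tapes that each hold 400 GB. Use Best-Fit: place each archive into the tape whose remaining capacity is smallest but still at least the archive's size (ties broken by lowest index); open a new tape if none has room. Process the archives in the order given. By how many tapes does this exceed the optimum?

Best-Fit: [221] [208] [218] [241] [216] [219] [246] [205] [229] → 9 tapes.
9 archives exceed 200 GB (half the capacity), and no two of those can share a tape, so at least 9 tapes are needed.
So 9 is already optimal.

0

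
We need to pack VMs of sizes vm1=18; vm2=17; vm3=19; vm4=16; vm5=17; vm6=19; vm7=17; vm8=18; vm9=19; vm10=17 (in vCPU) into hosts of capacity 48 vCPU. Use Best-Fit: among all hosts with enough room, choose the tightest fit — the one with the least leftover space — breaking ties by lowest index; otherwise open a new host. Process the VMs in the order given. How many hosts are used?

host 1: place vm1 (18 vCPU), 30 vCPU left
host 1: place vm2 (17 vCPU), 13 vCPU left
host 2: place vm3 (19 vCPU), 29 vCPU left
host 2: place vm4 (16 vCPU), 13 vCPU left
host 3: place vm5 (17 vCPU), 31 vCPU left
host 3: place vm6 (19 vCPU), 12 vCPU left
host 4: place vm7 (17 vCPU), 31 vCPU left
host 4: place vm8 (18 vCPU), 13 vCPU left
host 5: place vm9 (19 vCPU), 29 vCPU left
host 5: place vm10 (17 vCPU), 12 vCPU left
Final hosts: [18,17] [19,16] [17,19] [17,18] [19,17].

5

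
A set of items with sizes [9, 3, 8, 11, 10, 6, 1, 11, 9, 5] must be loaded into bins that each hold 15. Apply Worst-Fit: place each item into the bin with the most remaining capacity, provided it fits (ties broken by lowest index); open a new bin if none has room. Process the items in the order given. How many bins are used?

6

bin 1: place 9, 6 left
bin 1: place 3, 3 left
bin 2: place 8, 7 left
bin 3: place 11, 4 left
bin 4: place 10, 5 left
bin 2: place 6, 1 left
bin 4: place 1, 4 left
bin 5: place 11, 4 left
bin 6: place 9, 6 left
bin 6: place 5, 1 left
Final bins: [9,3] [8,6] [11] [10,1] [11] [9,5].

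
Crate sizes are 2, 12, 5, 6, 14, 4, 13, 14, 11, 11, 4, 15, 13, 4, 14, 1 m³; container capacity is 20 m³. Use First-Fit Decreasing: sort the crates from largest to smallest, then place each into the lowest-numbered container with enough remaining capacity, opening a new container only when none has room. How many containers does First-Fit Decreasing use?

Sorted descending: 15, 14, 14, 14, 13, 13, 12, 11, 11, 6, 5, 4, 4, 4, 2, 1.
Put 15 m³ in container 1; 5 m³ remain.
Put 14 m³ in container 2; 6 m³ remain.
Put 14 m³ in container 3; 6 m³ remain.
Put 14 m³ in container 4; 6 m³ remain.
Put 13 m³ in container 5; 7 m³ remain.
Put 13 m³ in container 6; 7 m³ remain.
Put 12 m³ in container 7; 8 m³ remain.
Put 11 m³ in container 8; 9 m³ remain.
Put 11 m³ in container 9; 9 m³ remain.
Put 6 m³ in container 2; 0 m³ remain.
Put 5 m³ in container 1; 0 m³ remain.
Put 4 m³ in container 3; 2 m³ remain.
Put 4 m³ in container 4; 2 m³ remain.
Put 4 m³ in container 5; 3 m³ remain.
Put 2 m³ in container 3; 0 m³ remain.
Put 1 m³ in container 4; 1 m³ remain.
Final containers: [15,5] [14,6] [14,4,2] [14,4,1] [13,4] [13] [12] [11] [11].

9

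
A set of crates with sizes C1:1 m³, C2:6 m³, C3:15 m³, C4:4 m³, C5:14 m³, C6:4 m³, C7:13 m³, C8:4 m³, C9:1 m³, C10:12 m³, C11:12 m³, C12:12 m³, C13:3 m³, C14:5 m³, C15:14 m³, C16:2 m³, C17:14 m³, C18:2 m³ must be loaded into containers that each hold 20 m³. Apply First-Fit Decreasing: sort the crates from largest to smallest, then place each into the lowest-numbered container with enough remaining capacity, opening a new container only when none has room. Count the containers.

Sorted descending: 15, 14, 14, 14, 13, 12, 12, 12, 6, 5, 4, 4, 4, 3, 2, 2, 1, 1.
container 1: place 15 m³, 5 m³ left
container 2: place 14 m³, 6 m³ left
container 3: place 14 m³, 6 m³ left
container 4: place 14 m³, 6 m³ left
container 5: place 13 m³, 7 m³ left
container 6: place 12 m³, 8 m³ left
container 7: place 12 m³, 8 m³ left
container 8: place 12 m³, 8 m³ left
container 2: place 6 m³, 0 m³ left
container 1: place 5 m³, 0 m³ left
container 3: place 4 m³, 2 m³ left
container 4: place 4 m³, 2 m³ left
container 5: place 4 m³, 3 m³ left
container 5: place 3 m³, 0 m³ left
container 3: place 2 m³, 0 m³ left
container 4: place 2 m³, 0 m³ left
container 6: place 1 m³, 7 m³ left
container 6: place 1 m³, 6 m³ left

8 containers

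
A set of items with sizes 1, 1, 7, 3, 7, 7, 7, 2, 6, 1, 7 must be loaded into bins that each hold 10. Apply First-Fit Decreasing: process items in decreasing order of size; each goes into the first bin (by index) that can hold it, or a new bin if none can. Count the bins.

Sorted descending: 7, 7, 7, 7, 7, 6, 3, 2, 1, 1, 1.
7 → bin 1 (remaining 3)
7 → bin 2 (remaining 3)
7 → bin 3 (remaining 3)
7 → bin 4 (remaining 3)
7 → bin 5 (remaining 3)
6 → bin 6 (remaining 4)
3 → bin 1 (remaining 0)
2 → bin 2 (remaining 1)
1 → bin 2 (remaining 0)
1 → bin 3 (remaining 2)
1 → bin 3 (remaining 1)
Final bins: [7,3] [7,2,1] [7,1,1] [7] [7] [6].

6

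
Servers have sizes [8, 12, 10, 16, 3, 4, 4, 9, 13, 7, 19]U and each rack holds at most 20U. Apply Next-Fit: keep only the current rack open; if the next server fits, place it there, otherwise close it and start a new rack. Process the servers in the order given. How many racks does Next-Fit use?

6

8U → rack 1 (remaining 12U)
12U → rack 1 (remaining 0U)
10U → rack 2 (remaining 10U)
16U → rack 3 (remaining 4U)
3U → rack 3 (remaining 1U)
4U → rack 4 (remaining 16U)
4U → rack 4 (remaining 12U)
9U → rack 4 (remaining 3U)
13U → rack 5 (remaining 7U)
7U → rack 5 (remaining 0U)
19U → rack 6 (remaining 1U)
Final racks: [8,12] [10] [16,3] [4,4,9] [13,7] [19].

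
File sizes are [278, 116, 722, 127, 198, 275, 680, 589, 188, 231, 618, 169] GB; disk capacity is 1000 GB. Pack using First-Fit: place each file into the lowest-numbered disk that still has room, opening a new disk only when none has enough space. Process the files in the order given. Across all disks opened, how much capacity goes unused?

809

disk 1: place 278 GB, 722 GB left
disk 1: place 116 GB, 606 GB left
disk 2: place 722 GB, 278 GB left
disk 1: place 127 GB, 479 GB left
disk 1: place 198 GB, 281 GB left
disk 1: place 275 GB, 6 GB left
disk 3: place 680 GB, 320 GB left
disk 4: place 589 GB, 411 GB left
disk 2: place 188 GB, 90 GB left
disk 3: place 231 GB, 89 GB left
disk 5: place 618 GB, 382 GB left
disk 4: place 169 GB, 242 GB left
5 disks × 1000 GB = 5000 GB; used 4191 GB; unused 809 GB.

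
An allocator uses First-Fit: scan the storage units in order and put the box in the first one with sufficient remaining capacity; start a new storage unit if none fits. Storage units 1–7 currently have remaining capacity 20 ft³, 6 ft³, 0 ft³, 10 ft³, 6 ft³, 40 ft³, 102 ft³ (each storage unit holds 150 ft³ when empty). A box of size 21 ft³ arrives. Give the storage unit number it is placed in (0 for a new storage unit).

6

Storage units with room: storage unit 6 (40 ft³), storage unit 7 (102 ft³).
The first with room is storage unit 6.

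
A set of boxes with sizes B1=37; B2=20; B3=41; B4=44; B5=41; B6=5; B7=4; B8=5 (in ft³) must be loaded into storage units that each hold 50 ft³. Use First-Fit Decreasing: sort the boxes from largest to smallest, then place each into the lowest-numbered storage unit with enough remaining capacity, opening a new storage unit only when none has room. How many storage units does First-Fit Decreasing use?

Sorted descending: 44, 41, 41, 37, 20, 5, 5, 4.
storage unit 1: place 44 ft³, 6 ft³ left
storage unit 2: place 41 ft³, 9 ft³ left
storage unit 3: place 41 ft³, 9 ft³ left
storage unit 4: place 37 ft³, 13 ft³ left
storage unit 5: place 20 ft³, 30 ft³ left
storage unit 1: place 5 ft³, 1 ft³ left
storage unit 2: place 5 ft³, 4 ft³ left
storage unit 2: place 4 ft³, 0 ft³ left

5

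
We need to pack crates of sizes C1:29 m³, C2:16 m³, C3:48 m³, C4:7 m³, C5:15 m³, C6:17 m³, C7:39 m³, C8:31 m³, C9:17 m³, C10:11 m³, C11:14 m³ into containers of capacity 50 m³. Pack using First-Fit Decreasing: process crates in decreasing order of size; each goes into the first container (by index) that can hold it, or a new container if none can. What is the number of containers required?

6

Sorted descending: 48, 39, 31, 29, 17, 17, 16, 15, 14, 11, 7.
container 1: place 48 m³, 2 m³ left
container 2: place 39 m³, 11 m³ left
container 3: place 31 m³, 19 m³ left
container 4: place 29 m³, 21 m³ left
container 3: place 17 m³, 2 m³ left
container 4: place 17 m³, 4 m³ left
container 5: place 16 m³, 34 m³ left
container 5: place 15 m³, 19 m³ left
container 5: place 14 m³, 5 m³ left
container 2: place 11 m³, 0 m³ left
container 6: place 7 m³, 43 m³ left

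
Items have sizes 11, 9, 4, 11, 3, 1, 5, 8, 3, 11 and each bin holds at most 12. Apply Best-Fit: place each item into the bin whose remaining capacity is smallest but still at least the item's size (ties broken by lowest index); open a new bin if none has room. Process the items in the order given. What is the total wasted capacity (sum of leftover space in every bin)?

6

bin 1: place 11, 1 left
bin 2: place 9, 3 left
bin 3: place 4, 8 left
bin 4: place 11, 1 left
bin 2: place 3, 0 left
bin 1: place 1, 0 left
bin 3: place 5, 3 left
bin 5: place 8, 4 left
bin 3: place 3, 0 left
bin 6: place 11, 1 left
6 bins × 12 = 72; used 66; unused 6.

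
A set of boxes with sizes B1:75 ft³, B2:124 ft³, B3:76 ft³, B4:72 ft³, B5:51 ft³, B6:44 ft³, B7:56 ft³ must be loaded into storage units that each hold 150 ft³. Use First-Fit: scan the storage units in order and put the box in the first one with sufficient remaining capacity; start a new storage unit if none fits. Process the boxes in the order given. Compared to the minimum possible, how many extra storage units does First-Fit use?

0

First-Fit: [75,72] [124] [76,51] [44,56] → 4 storage units.
Total size 498 ft³; any packing needs at least ⌈498/150⌉ = 4 storage units.
So 4 is already optimal.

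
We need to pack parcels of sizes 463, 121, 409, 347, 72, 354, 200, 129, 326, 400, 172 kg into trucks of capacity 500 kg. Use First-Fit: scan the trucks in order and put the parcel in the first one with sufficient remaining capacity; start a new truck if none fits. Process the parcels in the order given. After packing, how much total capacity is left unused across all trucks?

507

Put 463 kg in truck 1; 37 kg remain.
Put 121 kg in truck 2; 379 kg remain.
Put 409 kg in truck 3; 91 kg remain.
Put 347 kg in truck 2; 32 kg remain.
Put 72 kg in truck 3; 19 kg remain.
Put 354 kg in truck 4; 146 kg remain.
Put 200 kg in truck 5; 300 kg remain.
Put 129 kg in truck 4; 17 kg remain.
Put 326 kg in truck 6; 174 kg remain.
Put 400 kg in truck 7; 100 kg remain.
Put 172 kg in truck 5; 128 kg remain.
7 trucks × 500 kg = 3500 kg; used 2993 kg; unused 507 kg.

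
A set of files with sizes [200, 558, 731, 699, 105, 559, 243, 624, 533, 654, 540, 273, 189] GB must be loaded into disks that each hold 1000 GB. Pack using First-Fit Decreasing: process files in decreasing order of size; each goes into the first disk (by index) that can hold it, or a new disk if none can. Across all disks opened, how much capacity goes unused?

2092

Sorted descending: 731, 699, 654, 624, 559, 558, 540, 533, 273, 243, 200, 189, 105.
Put 731 GB in disk 1; 269 GB remain.
Put 699 GB in disk 2; 301 GB remain.
Put 654 GB in disk 3; 346 GB remain.
Put 624 GB in disk 4; 376 GB remain.
Put 559 GB in disk 5; 441 GB remain.
Put 558 GB in disk 6; 442 GB remain.
Put 540 GB in disk 7; 460 GB remain.
Put 533 GB in disk 8; 467 GB remain.
Put 273 GB in disk 2; 28 GB remain.
Put 243 GB in disk 1; 26 GB remain.
Put 200 GB in disk 3; 146 GB remain.
Put 189 GB in disk 4; 187 GB remain.
Put 105 GB in disk 3; 41 GB remain.
8 disks × 1000 GB = 8000 GB; used 5908 GB; unused 2092 GB.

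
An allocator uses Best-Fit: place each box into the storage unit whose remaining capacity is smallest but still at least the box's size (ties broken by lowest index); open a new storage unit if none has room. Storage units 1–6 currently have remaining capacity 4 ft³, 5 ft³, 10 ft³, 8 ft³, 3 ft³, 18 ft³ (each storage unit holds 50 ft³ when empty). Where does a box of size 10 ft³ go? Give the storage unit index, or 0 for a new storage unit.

Storage units with room: storage unit 3 (10 ft³), storage unit 6 (18 ft³).
Tightest fit is storage unit 3 with 10 ft³ free.

3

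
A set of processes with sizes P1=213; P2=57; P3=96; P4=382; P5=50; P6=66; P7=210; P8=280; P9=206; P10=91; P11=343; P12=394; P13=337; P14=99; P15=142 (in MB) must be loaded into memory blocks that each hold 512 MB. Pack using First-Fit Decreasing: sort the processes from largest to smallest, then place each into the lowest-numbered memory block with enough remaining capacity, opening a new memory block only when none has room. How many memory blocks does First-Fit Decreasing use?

7 memory blocks

Sorted descending: 394, 382, 343, 337, 280, 213, 210, 206, 142, 99, 96, 91, 66, 57, 50.
Put 394 MB in memory block 1; 118 MB remain.
Put 382 MB in memory block 2; 130 MB remain.
Put 343 MB in memory block 3; 169 MB remain.
Put 337 MB in memory block 4; 175 MB remain.
Put 280 MB in memory block 5; 232 MB remain.
Put 213 MB in memory block 5; 19 MB remain.
Put 210 MB in memory block 6; 302 MB remain.
Put 206 MB in memory block 6; 96 MB remain.
Put 142 MB in memory block 3; 27 MB remain.
Put 99 MB in memory block 1; 19 MB remain.
Put 96 MB in memory block 2; 34 MB remain.
Put 91 MB in memory block 4; 84 MB remain.
Put 66 MB in memory block 4; 18 MB remain.
Put 57 MB in memory block 6; 39 MB remain.
Put 50 MB in memory block 7; 462 MB remain.
Final memory blocks: [394,99] [382,96] [343,142] [337,91,66] [280,213] [210,206,57] [50].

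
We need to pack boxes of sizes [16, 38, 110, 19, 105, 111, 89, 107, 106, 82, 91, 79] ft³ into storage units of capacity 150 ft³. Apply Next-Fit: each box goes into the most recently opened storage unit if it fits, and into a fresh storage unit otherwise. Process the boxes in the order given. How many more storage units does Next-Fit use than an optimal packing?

Next-Fit: [16,38] [110,19] [105] [111] [89] [107] [106] [82] [91] [79] → 10 storage units.
9 boxes exceed 75 ft³ (half the capacity), and no two of those can share a storage unit, so at least 9 storage units are needed.
An optimal packing achieves that bound: [111,38] [110,19,16] [107] [106] [105] [91] [89] [82] [79] → 9 storage units.
Excess: 10 − 9 = 1.

1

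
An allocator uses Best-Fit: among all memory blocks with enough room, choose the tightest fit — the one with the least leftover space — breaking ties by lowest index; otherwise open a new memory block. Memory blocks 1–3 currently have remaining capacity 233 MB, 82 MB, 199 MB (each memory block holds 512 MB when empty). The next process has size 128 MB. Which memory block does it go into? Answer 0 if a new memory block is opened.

3

Memory blocks with room: memory block 1 (233 MB), memory block 3 (199 MB).
Tightest fit is memory block 3 with 199 MB free.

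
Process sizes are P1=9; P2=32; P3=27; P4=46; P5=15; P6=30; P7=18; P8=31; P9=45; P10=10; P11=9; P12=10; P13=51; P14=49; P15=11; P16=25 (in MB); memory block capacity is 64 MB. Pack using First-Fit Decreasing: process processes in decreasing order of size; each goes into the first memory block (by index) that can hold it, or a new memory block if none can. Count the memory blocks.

Sorted descending: 51, 49, 46, 45, 32, 31, 30, 27, 25, 18, 15, 11, 10, 10, 9, 9.
memory block 1: place 51 MB, 13 MB left
memory block 2: place 49 MB, 15 MB left
memory block 3: place 46 MB, 18 MB left
memory block 4: place 45 MB, 19 MB left
memory block 5: place 32 MB, 32 MB left
memory block 5: place 31 MB, 1 MB left
memory block 6: place 30 MB, 34 MB left
memory block 6: place 27 MB, 7 MB left
memory block 7: place 25 MB, 39 MB left
memory block 3: place 18 MB, 0 MB left
memory block 2: place 15 MB, 0 MB left
memory block 1: place 11 MB, 2 MB left
memory block 4: place 10 MB, 9 MB left
memory block 7: place 10 MB, 29 MB left
memory block 4: place 9 MB, 0 MB left
memory block 7: place 9 MB, 20 MB left

7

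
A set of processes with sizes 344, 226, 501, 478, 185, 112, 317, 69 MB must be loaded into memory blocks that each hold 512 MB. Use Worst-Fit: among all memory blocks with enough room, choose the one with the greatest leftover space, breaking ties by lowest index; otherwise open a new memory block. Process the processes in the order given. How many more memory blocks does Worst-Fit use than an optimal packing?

0

Worst-Fit: [344,112] [226,185] [501] [478] [317,69] → 5 memory blocks.
Total size 2232 MB; any packing needs at least ⌈2232/512⌉ = 5 memory blocks.
So 5 is already optimal.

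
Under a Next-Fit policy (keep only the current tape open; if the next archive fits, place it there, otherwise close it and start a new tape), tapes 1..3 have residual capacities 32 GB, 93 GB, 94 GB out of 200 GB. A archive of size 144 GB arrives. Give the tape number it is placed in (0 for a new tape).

Next-Fit only looks at tape 3, which has 94 GB free.
144 GB does not fit, so a new tape is opened.

0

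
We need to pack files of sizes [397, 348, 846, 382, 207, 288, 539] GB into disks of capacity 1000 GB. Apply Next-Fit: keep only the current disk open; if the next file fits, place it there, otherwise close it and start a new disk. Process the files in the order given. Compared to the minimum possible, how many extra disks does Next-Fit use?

0

Next-Fit: [397,348] [846] [382,207,288] [539] → 4 disks.
Total size 3007 GB; any packing needs at least ⌈3007/1000⌉ = 4 disks.
So 4 is already optimal.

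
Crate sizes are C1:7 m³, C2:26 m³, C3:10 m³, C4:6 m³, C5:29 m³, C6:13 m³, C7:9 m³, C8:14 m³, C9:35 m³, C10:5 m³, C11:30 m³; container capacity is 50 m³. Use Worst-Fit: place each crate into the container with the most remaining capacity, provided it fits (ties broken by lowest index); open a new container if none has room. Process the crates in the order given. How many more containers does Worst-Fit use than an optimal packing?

1

Worst-Fit: [7,26,10,6] [29,13] [9,14,5] [35] [30] → 5 containers.
Total size 184 m³; any packing needs at least ⌈184/50⌉ = 4 containers.
An optimal packing achieves that bound: [35,14] [30,13,7] [29,10,9] [26,6,5] → 4 containers.
Excess: 5 − 4 = 1.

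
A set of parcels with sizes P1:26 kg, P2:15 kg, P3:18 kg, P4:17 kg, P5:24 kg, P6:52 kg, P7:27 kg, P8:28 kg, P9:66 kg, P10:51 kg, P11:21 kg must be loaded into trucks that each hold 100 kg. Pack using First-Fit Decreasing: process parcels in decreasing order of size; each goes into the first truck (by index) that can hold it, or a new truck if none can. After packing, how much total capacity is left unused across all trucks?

Sorted descending: 66, 52, 51, 28, 27, 26, 24, 21, 18, 17, 15.
Put 66 kg in truck 1; 34 kg remain.
Put 52 kg in truck 2; 48 kg remain.
Put 51 kg in truck 3; 49 kg remain.
Put 28 kg in truck 1; 6 kg remain.
Put 27 kg in truck 2; 21 kg remain.
Put 26 kg in truck 3; 23 kg remain.
Put 24 kg in truck 4; 76 kg remain.
Put 21 kg in truck 2; 0 kg remain.
Put 18 kg in truck 3; 5 kg remain.
Put 17 kg in truck 4; 59 kg remain.
Put 15 kg in truck 4; 44 kg remain.
4 trucks × 100 kg = 400 kg; used 345 kg; unused 55 kg.

55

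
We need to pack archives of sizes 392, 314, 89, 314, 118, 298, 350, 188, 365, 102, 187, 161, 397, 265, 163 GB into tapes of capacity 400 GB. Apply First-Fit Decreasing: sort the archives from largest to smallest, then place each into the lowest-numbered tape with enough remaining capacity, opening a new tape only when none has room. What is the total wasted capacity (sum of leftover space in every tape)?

Sorted descending: 397, 392, 365, 350, 314, 314, 298, 265, 188, 187, 163, 161, 118, 102, 89.
tape 1: place 397 GB, 3 GB left
tape 2: place 392 GB, 8 GB left
tape 3: place 365 GB, 35 GB left
tape 4: place 350 GB, 50 GB left
tape 5: place 314 GB, 86 GB left
tape 6: place 314 GB, 86 GB left
tape 7: place 298 GB, 102 GB left
tape 8: place 265 GB, 135 GB left
tape 9: place 188 GB, 212 GB left
tape 9: place 187 GB, 25 GB left
tape 10: place 163 GB, 237 GB left
tape 10: place 161 GB, 76 GB left
tape 8: place 118 GB, 17 GB left
tape 7: place 102 GB, 0 GB left
tape 11: place 89 GB, 311 GB left
11 tapes × 400 GB = 4400 GB; used 3703 GB; unused 697 GB.

697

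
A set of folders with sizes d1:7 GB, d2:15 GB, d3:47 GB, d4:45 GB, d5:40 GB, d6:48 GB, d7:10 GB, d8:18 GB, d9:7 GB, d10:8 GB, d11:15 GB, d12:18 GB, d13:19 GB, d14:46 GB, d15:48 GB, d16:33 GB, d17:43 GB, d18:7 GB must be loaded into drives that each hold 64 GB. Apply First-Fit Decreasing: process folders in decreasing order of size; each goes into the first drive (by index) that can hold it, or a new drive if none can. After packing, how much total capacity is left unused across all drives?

Sorted descending: 48, 48, 47, 46, 45, 43, 40, 33, 19, 18, 18, 15, 15, 10, 8, 7, 7, 7.
48 GB → drive 1 (remaining 16 GB)
48 GB → drive 2 (remaining 16 GB)
47 GB → drive 3 (remaining 17 GB)
46 GB → drive 4 (remaining 18 GB)
45 GB → drive 5 (remaining 19 GB)
43 GB → drive 6 (remaining 21 GB)
40 GB → drive 7 (remaining 24 GB)
33 GB → drive 8 (remaining 31 GB)
19 GB → drive 5 (remaining 0 GB)
18 GB → drive 4 (remaining 0 GB)
18 GB → drive 6 (remaining 3 GB)
15 GB → drive 1 (remaining 1 GB)
15 GB → drive 2 (remaining 1 GB)
10 GB → drive 3 (remaining 7 GB)
8 GB → drive 7 (remaining 16 GB)
7 GB → drive 3 (remaining 0 GB)
7 GB → drive 7 (remaining 9 GB)
7 GB → drive 7 (remaining 2 GB)
8 drives × 64 GB = 512 GB; used 474 GB; unused 38 GB.

38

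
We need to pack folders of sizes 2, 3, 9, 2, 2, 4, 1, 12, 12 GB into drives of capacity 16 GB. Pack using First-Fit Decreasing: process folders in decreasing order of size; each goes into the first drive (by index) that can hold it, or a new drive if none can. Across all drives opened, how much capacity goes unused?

Sorted descending: 12, 12, 9, 4, 3, 2, 2, 2, 1.
Put 12 GB in drive 1; 4 GB remain.
Put 12 GB in drive 2; 4 GB remain.
Put 9 GB in drive 3; 7 GB remain.
Put 4 GB in drive 1; 0 GB remain.
Put 3 GB in drive 2; 1 GB remain.
Put 2 GB in drive 3; 5 GB remain.
Put 2 GB in drive 3; 3 GB remain.
Put 2 GB in drive 3; 1 GB remain.
Put 1 GB in drive 2; 0 GB remain.
3 drives × 16 GB = 48 GB; used 47 GB; unused 1 GB.

1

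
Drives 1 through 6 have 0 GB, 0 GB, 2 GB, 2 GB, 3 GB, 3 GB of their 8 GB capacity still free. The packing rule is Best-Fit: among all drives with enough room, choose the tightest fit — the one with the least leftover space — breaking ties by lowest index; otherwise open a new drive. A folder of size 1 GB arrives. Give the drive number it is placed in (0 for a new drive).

Drives with room: drive 3 (2 GB), drive 4 (2 GB), drive 5 (3 GB), drive 6 (3 GB).
Tightest fit is drive 3 with 2 GB free.

3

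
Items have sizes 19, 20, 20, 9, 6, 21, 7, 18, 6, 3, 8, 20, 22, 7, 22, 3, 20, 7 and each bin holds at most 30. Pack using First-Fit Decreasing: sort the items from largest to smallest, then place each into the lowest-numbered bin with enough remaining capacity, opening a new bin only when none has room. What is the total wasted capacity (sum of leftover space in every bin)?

Sorted descending: 22, 22, 21, 20, 20, 20, 20, 19, 18, 9, 8, 7, 7, 7, 6, 6, 3, 3.
22 → bin 1 (remaining 8)
22 → bin 2 (remaining 8)
21 → bin 3 (remaining 9)
20 → bin 4 (remaining 10)
20 → bin 5 (remaining 10)
20 → bin 6 (remaining 10)
20 → bin 7 (remaining 10)
19 → bin 8 (remaining 11)
18 → bin 9 (remaining 12)
9 → bin 3 (remaining 0)
8 → bin 1 (remaining 0)
7 → bin 2 (remaining 1)
7 → bin 4 (remaining 3)
7 → bin 5 (remaining 3)
6 → bin 6 (remaining 4)
6 → bin 7 (remaining 4)
3 → bin 4 (remaining 0)
3 → bin 5 (remaining 0)
9 bins × 30 = 270; used 238; unused 32.

32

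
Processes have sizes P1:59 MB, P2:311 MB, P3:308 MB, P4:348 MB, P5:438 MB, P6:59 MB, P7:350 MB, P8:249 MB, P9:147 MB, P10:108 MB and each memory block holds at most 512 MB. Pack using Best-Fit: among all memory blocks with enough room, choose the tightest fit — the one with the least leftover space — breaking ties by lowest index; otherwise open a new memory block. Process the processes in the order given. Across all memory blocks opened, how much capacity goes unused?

695

Put P1 (59 MB) in memory block 1; 453 MB remain.
Put P2 (311 MB) in memory block 1; 142 MB remain.
Put P3 (308 MB) in memory block 2; 204 MB remain.
Put P4 (348 MB) in memory block 3; 164 MB remain.
Put P5 (438 MB) in memory block 4; 74 MB remain.
Put P6 (59 MB) in memory block 4; 15 MB remain.
Put P7 (350 MB) in memory block 5; 162 MB remain.
Put P8 (249 MB) in memory block 6; 263 MB remain.
Put P9 (147 MB) in memory block 5; 15 MB remain.
Put P10 (108 MB) in memory block 1; 34 MB remain.
6 memory blocks × 512 MB = 3072 MB; used 2377 MB; unused 695 MB.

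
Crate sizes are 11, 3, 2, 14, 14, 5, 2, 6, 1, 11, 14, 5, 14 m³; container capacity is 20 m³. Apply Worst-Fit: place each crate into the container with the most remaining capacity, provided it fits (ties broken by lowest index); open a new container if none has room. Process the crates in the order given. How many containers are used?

6 containers

Put 11 m³ in container 1; 9 m³ remain.
Put 3 m³ in container 1; 6 m³ remain.
Put 2 m³ in container 1; 4 m³ remain.
Put 14 m³ in container 2; 6 m³ remain.
Put 14 m³ in container 3; 6 m³ remain.
Put 5 m³ in container 2; 1 m³ remain.
Put 2 m³ in container 3; 4 m³ remain.
Put 6 m³ in container 4; 14 m³ remain.
Put 1 m³ in container 4; 13 m³ remain.
Put 11 m³ in container 4; 2 m³ remain.
Put 14 m³ in container 5; 6 m³ remain.
Put 5 m³ in container 5; 1 m³ remain.
Put 14 m³ in container 6; 6 m³ remain.
Final containers: [11,3,2] [14,5] [14,2] [6,1,11] [14,5] [14].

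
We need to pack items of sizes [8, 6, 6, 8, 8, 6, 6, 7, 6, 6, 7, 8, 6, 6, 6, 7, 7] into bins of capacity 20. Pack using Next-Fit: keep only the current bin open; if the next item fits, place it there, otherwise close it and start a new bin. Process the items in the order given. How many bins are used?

8 → bin 1 (remaining 12)
6 → bin 1 (remaining 6)
6 → bin 1 (remaining 0)
8 → bin 2 (remaining 12)
8 → bin 2 (remaining 4)
6 → bin 3 (remaining 14)
6 → bin 3 (remaining 8)
7 → bin 3 (remaining 1)
6 → bin 4 (remaining 14)
6 → bin 4 (remaining 8)
7 → bin 4 (remaining 1)
8 → bin 5 (remaining 12)
6 → bin 5 (remaining 6)
6 → bin 5 (remaining 0)
6 → bin 6 (remaining 14)
7 → bin 6 (remaining 7)
7 → bin 6 (remaining 0)
Final bins: [8,6,6] [8,8] [6,6,7] [6,6,7] [8,6,6] [6,7,7].

6 bins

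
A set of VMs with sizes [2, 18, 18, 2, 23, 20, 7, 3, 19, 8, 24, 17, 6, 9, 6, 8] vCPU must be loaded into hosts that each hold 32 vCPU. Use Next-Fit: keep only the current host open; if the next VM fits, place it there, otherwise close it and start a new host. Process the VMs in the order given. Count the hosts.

8 hosts

2 vCPU → host 1 (remaining 30 vCPU)
18 vCPU → host 1 (remaining 12 vCPU)
18 vCPU → host 2 (remaining 14 vCPU)
2 vCPU → host 2 (remaining 12 vCPU)
23 vCPU → host 3 (remaining 9 vCPU)
20 vCPU → host 4 (remaining 12 vCPU)
7 vCPU → host 4 (remaining 5 vCPU)
3 vCPU → host 4 (remaining 2 vCPU)
19 vCPU → host 5 (remaining 13 vCPU)
8 vCPU → host 5 (remaining 5 vCPU)
24 vCPU → host 6 (remaining 8 vCPU)
17 vCPU → host 7 (remaining 15 vCPU)
6 vCPU → host 7 (remaining 9 vCPU)
9 vCPU → host 7 (remaining 0 vCPU)
6 vCPU → host 8 (remaining 26 vCPU)
8 vCPU → host 8 (remaining 18 vCPU)
Final hosts: [2,18] [18,2] [23] [20,7,3] [19,8] [24] [17,6,9] [6,8].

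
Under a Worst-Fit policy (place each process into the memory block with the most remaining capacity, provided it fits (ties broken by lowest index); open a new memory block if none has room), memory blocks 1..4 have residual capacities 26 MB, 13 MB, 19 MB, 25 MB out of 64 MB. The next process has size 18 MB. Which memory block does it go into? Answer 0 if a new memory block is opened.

1

Memory blocks with room: memory block 1 (26 MB), memory block 3 (19 MB), memory block 4 (25 MB).
Most room is memory block 1 with 26 MB free.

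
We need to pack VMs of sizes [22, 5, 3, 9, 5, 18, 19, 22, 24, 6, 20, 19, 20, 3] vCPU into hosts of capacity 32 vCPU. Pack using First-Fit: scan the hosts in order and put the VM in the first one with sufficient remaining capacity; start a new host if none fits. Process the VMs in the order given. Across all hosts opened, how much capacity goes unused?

61

Put 22 vCPU in host 1; 10 vCPU remain.
Put 5 vCPU in host 1; 5 vCPU remain.
Put 3 vCPU in host 1; 2 vCPU remain.
Put 9 vCPU in host 2; 23 vCPU remain.
Put 5 vCPU in host 2; 18 vCPU remain.
Put 18 vCPU in host 2; 0 vCPU remain.
Put 19 vCPU in host 3; 13 vCPU remain.
Put 22 vCPU in host 4; 10 vCPU remain.
Put 24 vCPU in host 5; 8 vCPU remain.
Put 6 vCPU in host 3; 7 vCPU remain.
Put 20 vCPU in host 6; 12 vCPU remain.
Put 19 vCPU in host 7; 13 vCPU remain.
Put 20 vCPU in host 8; 12 vCPU remain.
Put 3 vCPU in host 3; 4 vCPU remain.
8 hosts × 32 vCPU = 256 vCPU; used 195 vCPU; unused 61 vCPU.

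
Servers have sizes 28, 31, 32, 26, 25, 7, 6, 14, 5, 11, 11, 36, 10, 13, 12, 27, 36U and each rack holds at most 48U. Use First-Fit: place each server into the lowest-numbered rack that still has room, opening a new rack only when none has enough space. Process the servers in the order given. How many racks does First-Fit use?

8

28U → rack 1 (remaining 20U)
31U → rack 2 (remaining 17U)
32U → rack 3 (remaining 16U)
26U → rack 4 (remaining 22U)
25U → rack 5 (remaining 23U)
7U → rack 1 (remaining 13U)
6U → rack 1 (remaining 7U)
14U → rack 2 (remaining 3U)
5U → rack 1 (remaining 2U)
11U → rack 3 (remaining 5U)
11U → rack 4 (remaining 11U)
36U → rack 6 (remaining 12U)
10U → rack 4 (remaining 1U)
13U → rack 5 (remaining 10U)
12U → rack 6 (remaining 0U)
27U → rack 7 (remaining 21U)
36U → rack 8 (remaining 12U)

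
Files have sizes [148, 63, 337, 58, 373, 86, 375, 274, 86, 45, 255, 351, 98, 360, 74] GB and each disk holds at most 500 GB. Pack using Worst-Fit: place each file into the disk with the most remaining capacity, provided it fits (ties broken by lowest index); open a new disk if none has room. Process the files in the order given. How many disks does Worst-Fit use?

148 GB → disk 1 (remaining 352 GB)
63 GB → disk 1 (remaining 289 GB)
337 GB → disk 2 (remaining 163 GB)
58 GB → disk 1 (remaining 231 GB)
373 GB → disk 3 (remaining 127 GB)
86 GB → disk 1 (remaining 145 GB)
375 GB → disk 4 (remaining 125 GB)
274 GB → disk 5 (remaining 226 GB)
86 GB → disk 5 (remaining 140 GB)
45 GB → disk 2 (remaining 118 GB)
255 GB → disk 6 (remaining 245 GB)
351 GB → disk 7 (remaining 149 GB)
98 GB → disk 6 (remaining 147 GB)
360 GB → disk 8 (remaining 140 GB)
74 GB → disk 7 (remaining 75 GB)

8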